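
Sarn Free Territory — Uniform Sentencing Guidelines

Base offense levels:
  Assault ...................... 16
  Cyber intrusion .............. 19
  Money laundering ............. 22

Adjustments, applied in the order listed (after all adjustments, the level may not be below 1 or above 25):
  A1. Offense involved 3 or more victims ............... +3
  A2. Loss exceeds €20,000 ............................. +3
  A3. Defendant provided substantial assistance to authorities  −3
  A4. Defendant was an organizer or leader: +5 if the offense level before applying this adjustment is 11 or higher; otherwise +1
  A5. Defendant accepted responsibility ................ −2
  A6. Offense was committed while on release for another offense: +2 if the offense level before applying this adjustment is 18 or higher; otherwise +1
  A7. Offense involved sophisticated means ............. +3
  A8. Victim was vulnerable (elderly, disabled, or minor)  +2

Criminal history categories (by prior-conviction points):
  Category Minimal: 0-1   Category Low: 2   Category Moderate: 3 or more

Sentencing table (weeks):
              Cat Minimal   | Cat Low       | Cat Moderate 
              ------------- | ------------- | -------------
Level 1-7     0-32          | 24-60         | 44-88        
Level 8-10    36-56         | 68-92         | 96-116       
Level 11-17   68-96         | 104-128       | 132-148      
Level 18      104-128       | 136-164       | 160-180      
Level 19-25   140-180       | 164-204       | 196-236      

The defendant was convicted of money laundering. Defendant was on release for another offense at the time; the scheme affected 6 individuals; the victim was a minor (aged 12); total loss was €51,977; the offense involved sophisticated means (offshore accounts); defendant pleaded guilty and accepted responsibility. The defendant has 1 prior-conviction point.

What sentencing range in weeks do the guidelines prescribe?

140-180 weeks

Base offense level for money laundering: 22.
A1 applies: 22 + 3 = 25.
A2 applies: 25 + 3 = 28.
A3 does not apply.
A5 applies: 28 − 2 = 26.
A6 applies (level before this adjustment is 26 ≥ 18, so +2): 26 + 2 = 28.
A7 applies: 28 + 3 = 31.
A8 applies: 31 + 2 = 33.
Level 33 exceeds the maximum of 25; capped at 25.
Final offense level: 25.
Criminal history: 1 prior point → Category Minimal (0-1).
Level 25 falls in the 19-25 band.
Grid: Level 19-25 × Category Minimal = 140-180 weeks.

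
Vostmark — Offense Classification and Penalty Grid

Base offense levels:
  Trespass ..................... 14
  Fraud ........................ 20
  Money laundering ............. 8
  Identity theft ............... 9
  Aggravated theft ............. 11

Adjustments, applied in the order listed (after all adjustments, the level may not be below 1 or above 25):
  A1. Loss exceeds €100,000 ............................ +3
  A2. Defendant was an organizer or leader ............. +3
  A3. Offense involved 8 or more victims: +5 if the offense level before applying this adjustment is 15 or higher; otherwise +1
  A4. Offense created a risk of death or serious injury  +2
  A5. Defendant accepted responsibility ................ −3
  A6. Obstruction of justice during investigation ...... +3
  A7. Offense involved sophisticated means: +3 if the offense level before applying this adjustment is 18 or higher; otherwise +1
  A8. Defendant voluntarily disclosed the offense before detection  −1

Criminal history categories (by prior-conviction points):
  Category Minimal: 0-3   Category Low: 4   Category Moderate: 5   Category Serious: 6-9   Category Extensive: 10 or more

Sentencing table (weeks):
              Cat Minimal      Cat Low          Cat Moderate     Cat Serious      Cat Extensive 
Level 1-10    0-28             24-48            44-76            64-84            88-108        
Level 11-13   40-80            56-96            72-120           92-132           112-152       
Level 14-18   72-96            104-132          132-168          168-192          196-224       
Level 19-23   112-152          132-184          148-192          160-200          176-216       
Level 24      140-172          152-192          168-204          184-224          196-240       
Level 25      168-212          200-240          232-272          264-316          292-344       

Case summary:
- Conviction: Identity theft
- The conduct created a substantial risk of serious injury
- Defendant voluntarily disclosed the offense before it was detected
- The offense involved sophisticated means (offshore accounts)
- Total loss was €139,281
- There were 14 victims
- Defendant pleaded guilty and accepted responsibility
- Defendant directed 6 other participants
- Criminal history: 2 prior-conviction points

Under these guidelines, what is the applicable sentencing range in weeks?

Base offense level for identity theft: 9.
A1 applies: 9 + 3 = 12.
A2 applies: 12 + 3 = 15.
A3 applies (level before this adjustment is 15 ≥ 15, so +5): 15 + 5 = 20.
A4 applies: 20 + 2 = 22.
A5 applies: 22 − 3 = 19.
A6 does not apply.
A7 applies (level before this adjustment is 19 ≥ 18, so +3): 19 + 3 = 22.
A8 applies: 22 − 1 = 21.
Final offense level: 21.
Criminal history: 2 prior points → Category Minimal (0-3).
Level 21 falls in the 19-23 band.
Grid: Level 19-23 × Category Minimal = 112-152 weeks.

112-152 weeks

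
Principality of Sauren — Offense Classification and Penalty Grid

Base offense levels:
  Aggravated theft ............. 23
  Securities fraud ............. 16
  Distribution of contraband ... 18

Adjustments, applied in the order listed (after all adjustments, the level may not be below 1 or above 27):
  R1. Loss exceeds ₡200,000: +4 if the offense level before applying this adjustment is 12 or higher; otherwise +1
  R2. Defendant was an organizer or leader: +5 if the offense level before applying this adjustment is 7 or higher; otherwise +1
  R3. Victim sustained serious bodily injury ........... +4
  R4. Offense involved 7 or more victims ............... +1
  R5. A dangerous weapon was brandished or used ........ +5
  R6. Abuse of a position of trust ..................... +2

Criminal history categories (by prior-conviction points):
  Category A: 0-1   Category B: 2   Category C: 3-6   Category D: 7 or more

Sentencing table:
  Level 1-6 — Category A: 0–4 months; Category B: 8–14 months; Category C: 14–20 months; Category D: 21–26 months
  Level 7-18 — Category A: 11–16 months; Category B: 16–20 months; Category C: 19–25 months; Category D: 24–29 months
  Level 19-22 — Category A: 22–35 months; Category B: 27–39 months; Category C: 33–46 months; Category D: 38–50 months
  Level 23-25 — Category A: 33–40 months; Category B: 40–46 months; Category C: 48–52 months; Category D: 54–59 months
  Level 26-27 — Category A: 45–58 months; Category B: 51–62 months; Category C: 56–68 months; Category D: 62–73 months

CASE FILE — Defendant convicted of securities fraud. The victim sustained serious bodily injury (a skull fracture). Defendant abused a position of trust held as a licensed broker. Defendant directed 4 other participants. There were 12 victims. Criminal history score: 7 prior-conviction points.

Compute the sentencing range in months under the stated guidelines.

Base offense level for securities fraud: 16.
R1 does not apply.
R2 applies (level before this adjustment is 16 ≥ 7, so +5): 16 + 5 = 21.
R3 applies: 21 + 4 = 25.
R4 applies: 25 + 1 = 26.
R5 does not apply.
R6 applies: 26 + 2 = 28.
Level 28 exceeds the maximum of 27; capped at 27.
Final offense level: 27.
Criminal history: 7 prior points → Category D (7+).
Level 27 falls in the 26-27 band.
Grid: Level 26-27 × Category D = 62-73 months.

62-73 months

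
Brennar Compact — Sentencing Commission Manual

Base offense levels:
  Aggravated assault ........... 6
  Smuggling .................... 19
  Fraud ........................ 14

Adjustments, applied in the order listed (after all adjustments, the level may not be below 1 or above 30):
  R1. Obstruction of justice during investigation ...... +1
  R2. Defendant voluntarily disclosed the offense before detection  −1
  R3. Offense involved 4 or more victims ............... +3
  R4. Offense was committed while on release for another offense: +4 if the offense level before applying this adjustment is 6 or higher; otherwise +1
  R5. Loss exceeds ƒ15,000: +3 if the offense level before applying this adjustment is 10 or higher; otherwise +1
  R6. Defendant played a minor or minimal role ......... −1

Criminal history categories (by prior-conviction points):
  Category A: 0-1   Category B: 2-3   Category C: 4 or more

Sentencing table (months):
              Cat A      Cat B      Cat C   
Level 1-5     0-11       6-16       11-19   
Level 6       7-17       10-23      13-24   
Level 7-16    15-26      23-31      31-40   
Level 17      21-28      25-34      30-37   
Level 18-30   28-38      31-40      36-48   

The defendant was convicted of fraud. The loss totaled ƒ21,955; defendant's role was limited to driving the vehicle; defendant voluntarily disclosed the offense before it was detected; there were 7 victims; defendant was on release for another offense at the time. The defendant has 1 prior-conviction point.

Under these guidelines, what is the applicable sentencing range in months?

28-38 months

Base offense level for fraud: 14.
R1 does not apply.
R2 applies: 14 − 1 = 13.
R3 applies: 13 + 3 = 16.
R4 applies (level before this adjustment is 16 ≥ 6, so +4): 16 + 4 = 20.
R5 applies (level before this adjustment is 20 ≥ 10, so +3): 20 + 3 = 23.
R6 applies: 23 − 1 = 22.
Final offense level: 22.
Criminal history: 1 prior point → Category A (0-1).
Level 22 falls in the 18-30 band.
Grid: Level 18-30 × Category A = 28-38 months.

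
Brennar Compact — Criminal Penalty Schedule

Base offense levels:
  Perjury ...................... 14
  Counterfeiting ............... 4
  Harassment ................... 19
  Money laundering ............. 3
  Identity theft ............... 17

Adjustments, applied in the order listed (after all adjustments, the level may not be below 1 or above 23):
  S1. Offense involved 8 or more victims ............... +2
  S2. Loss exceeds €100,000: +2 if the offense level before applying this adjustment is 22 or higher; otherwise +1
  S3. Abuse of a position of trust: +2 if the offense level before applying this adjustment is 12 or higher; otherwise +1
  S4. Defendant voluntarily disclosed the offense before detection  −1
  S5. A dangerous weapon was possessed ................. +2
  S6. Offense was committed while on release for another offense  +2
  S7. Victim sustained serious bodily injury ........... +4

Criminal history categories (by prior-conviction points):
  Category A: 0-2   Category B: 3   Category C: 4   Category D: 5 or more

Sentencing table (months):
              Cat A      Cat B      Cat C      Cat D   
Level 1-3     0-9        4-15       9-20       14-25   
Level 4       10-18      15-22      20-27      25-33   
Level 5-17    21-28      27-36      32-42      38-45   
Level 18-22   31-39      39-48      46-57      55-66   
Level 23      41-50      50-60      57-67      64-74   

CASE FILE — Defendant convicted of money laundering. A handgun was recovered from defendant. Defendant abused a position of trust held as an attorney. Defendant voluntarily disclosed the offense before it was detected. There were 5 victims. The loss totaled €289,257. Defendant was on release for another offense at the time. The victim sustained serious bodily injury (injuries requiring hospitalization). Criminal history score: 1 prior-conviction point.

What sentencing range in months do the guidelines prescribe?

Base offense level for money laundering: 3.
S2 applies (level before this adjustment is 3 < 22, so +1): 3 + 1 = 4.
S3 applies (level before this adjustment is 4 < 12, so +1): 4 + 1 = 5.
S4 applies: 5 − 1 = 4.
S5 applies: 4 + 2 = 6.
S6 applies: 6 + 2 = 8.
S7 applies: 8 + 4 = 12.
Final offense level: 12.
Criminal history: 1 prior point → Category A (0-2).
Level 12 falls in the 5-17 band.
Grid: Level 5-17 × Category A = 21-28 months.

21-28 months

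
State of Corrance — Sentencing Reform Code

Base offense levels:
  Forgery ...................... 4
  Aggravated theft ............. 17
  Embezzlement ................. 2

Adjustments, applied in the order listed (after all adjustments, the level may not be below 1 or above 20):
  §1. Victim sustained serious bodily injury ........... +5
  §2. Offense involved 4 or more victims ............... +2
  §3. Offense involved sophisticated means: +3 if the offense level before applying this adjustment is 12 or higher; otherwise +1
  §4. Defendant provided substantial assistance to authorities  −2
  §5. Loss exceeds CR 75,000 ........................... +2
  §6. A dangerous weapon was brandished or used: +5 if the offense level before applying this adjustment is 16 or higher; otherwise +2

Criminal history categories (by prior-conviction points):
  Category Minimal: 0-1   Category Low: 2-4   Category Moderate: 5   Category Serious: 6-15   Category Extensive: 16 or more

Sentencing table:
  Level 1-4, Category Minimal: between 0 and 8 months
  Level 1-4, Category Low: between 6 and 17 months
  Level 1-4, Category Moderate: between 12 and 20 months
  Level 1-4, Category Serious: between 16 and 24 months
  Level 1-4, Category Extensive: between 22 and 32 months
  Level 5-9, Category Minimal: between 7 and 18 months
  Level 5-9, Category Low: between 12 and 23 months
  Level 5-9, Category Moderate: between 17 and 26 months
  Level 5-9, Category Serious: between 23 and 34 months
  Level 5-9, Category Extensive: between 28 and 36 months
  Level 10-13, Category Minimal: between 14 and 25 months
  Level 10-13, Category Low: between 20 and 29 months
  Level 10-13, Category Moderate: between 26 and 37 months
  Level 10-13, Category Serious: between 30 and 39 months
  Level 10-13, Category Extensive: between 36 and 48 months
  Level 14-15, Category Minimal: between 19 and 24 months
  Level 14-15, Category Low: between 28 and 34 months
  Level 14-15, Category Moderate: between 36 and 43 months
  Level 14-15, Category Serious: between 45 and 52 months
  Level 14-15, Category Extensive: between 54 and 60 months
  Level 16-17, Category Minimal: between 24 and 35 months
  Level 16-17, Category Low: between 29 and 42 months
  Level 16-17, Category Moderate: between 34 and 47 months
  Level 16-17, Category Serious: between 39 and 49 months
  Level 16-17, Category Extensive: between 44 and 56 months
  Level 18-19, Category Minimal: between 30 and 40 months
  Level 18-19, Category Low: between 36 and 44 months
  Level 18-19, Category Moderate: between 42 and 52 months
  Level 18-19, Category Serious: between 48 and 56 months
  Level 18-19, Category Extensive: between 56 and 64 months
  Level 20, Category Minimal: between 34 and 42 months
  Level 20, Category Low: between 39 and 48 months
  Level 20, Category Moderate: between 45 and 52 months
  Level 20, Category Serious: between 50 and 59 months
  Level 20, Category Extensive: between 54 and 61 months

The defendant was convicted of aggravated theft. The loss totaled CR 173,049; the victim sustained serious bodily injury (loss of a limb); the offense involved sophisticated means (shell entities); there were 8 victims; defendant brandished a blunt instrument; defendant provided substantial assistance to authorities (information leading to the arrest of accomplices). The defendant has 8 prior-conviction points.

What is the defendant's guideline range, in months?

Base offense level for aggravated theft: 17.
§1 applies: 17 + 5 = 22.
§2 applies: 22 + 2 = 24.
§3 applies (level before this adjustment is 24 ≥ 12, so +3): 24 + 3 = 27.
§4 applies: 27 − 2 = 25.
§5 applies: 25 + 2 = 27.
§6 applies (level before this adjustment is 27 ≥ 16, so +5): 27 + 5 = 32.
Level 32 exceeds the maximum of 20; capped at 20.
Final offense level: 20.
Criminal history: 8 prior points → Category Serious (6-15).
Level 20 falls in the 20 band.
Grid: Level 20 × Category Serious = 50-59 months.

50-59 months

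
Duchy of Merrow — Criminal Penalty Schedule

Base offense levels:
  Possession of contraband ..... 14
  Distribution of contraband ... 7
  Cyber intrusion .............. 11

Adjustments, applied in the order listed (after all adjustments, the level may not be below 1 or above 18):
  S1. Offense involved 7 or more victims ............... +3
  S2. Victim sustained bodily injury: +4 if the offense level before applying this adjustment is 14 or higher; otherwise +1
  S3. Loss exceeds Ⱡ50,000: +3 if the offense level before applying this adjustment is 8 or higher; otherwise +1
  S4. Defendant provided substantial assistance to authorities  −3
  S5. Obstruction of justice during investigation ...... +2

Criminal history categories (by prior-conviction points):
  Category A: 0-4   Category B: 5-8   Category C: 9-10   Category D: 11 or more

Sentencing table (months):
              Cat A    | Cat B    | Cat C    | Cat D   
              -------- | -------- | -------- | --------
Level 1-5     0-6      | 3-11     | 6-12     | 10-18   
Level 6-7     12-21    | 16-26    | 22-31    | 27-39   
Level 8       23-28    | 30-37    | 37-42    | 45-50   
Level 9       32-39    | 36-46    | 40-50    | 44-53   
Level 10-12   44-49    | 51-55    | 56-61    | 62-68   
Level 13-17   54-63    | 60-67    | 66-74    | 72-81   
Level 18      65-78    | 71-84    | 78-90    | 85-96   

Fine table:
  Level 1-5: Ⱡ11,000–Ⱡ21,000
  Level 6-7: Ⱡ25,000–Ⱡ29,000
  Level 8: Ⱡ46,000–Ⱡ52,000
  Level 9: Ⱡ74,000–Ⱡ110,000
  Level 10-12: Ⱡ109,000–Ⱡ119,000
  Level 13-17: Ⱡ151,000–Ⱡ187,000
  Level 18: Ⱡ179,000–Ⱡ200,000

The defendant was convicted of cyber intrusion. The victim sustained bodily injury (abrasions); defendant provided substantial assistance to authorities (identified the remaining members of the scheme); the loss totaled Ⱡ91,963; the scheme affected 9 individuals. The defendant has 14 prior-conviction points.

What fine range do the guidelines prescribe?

Base offense level for cyber intrusion: 11.
S1 applies: 11 + 3 = 14.
S2 applies (level before this adjustment is 14 ≥ 14, so +4): 14 + 4 = 18.
S3 applies (level before this adjustment is 18 ≥ 8, so +3): 18 + 3 = 21.
S4 applies: 21 − 3 = 18.
S5 does not apply.
Final offense level: 18.
Level 18 falls in the 18 band.
Fine table: Level 18 → Ⱡ179,000–Ⱡ200,000.

Ⱡ179,000–Ⱡ200,000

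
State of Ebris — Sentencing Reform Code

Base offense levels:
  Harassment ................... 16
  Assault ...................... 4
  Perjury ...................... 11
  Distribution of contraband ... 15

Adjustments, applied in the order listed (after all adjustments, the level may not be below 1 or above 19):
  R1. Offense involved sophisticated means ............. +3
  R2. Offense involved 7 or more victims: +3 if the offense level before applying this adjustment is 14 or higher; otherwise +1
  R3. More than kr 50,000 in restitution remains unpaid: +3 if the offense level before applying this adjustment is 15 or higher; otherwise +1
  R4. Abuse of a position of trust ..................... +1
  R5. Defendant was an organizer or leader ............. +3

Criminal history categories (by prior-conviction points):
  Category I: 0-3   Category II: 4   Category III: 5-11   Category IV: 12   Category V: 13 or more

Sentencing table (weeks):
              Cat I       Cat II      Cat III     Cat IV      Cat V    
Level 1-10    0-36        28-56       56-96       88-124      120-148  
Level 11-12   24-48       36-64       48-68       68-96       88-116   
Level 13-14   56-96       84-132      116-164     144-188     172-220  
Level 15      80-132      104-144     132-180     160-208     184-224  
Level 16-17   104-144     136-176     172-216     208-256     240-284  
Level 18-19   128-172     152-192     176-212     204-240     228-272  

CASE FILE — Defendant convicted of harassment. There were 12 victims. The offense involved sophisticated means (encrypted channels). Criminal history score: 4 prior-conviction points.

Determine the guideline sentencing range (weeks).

Base offense level for harassment: 16.
R1 applies: 16 + 3 = 19.
R2 applies (level before this adjustment is 19 ≥ 14, so +3): 19 + 3 = 22.
R4 does not apply.
R5 does not apply.
Level 22 exceeds the maximum of 19; capped at 19.
Final offense level: 19.
Criminal history: 4 prior points → Category II (4).
Level 19 falls in the 18-19 band.
Grid: Level 18-19 × Category II = 152-192 weeks.

152-192 weeks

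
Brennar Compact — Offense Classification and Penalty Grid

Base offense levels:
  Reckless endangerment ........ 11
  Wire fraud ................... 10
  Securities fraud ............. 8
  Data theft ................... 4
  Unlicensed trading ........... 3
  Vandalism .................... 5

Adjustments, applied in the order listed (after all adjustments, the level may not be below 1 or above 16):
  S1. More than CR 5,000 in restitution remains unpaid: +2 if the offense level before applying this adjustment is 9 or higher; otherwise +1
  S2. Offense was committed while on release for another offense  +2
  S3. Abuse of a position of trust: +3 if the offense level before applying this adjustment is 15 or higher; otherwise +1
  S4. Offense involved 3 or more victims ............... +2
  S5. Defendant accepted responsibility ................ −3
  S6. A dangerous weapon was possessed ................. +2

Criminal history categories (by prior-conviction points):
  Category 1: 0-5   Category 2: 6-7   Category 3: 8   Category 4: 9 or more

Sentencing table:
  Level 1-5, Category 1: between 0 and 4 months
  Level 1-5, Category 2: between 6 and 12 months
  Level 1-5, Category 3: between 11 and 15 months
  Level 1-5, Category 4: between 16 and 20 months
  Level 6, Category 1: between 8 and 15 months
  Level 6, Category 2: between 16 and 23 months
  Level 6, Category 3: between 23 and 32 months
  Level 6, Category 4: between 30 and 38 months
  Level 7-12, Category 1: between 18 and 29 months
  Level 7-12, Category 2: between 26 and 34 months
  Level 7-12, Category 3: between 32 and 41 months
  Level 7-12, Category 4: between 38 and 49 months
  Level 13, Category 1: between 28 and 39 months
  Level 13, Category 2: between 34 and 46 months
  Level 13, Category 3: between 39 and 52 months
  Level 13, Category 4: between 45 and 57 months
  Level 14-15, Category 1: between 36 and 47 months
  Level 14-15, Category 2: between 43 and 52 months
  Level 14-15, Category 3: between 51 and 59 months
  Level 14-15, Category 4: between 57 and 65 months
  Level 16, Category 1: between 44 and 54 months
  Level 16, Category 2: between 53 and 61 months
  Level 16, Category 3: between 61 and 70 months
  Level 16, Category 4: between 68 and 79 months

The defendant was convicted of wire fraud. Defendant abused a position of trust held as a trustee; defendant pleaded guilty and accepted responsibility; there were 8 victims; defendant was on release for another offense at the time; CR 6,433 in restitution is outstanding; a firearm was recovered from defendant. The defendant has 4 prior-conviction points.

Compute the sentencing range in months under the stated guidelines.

44-54 months

Base offense level for wire fraud: 10.
S1 applies (level before this adjustment is 10 ≥ 9, so +2): 10 + 2 = 12.
S2 applies: 12 + 2 = 14.
S3 applies (level before this adjustment is 14 < 15, so +1): 14 + 1 = 15.
S4 applies: 15 + 2 = 17.
S5 applies: 17 − 3 = 14.
S6 applies: 14 + 2 = 16.
Final offense level: 16.
Criminal history: 4 prior points → Category 1 (0-5).
Level 16 falls in the 16 band.
Grid: Level 16 × Category 1 = 44-54 months.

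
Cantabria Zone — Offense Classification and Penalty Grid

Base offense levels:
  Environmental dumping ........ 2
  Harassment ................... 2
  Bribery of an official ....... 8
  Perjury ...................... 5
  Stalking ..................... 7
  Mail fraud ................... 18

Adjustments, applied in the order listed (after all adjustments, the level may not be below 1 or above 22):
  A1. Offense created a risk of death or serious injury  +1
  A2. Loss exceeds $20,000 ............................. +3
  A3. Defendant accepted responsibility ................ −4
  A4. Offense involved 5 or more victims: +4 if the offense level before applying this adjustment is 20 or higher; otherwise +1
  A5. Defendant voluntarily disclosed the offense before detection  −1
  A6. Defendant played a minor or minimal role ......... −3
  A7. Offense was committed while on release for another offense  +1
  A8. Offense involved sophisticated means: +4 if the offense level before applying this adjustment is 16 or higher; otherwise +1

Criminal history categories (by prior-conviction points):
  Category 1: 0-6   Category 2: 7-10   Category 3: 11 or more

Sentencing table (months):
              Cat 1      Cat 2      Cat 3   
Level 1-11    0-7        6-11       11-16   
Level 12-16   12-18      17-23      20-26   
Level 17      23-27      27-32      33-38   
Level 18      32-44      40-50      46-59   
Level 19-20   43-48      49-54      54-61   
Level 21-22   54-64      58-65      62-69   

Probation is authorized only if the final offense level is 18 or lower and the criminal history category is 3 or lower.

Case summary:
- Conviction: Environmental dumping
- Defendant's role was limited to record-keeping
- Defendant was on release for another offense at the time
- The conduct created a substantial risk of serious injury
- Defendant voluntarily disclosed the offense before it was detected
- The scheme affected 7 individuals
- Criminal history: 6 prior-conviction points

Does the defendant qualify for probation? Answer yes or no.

Base offense level for environmental dumping: 2.
A1 applies: 2 + 1 = 3.
A2 does not apply.
A3 does not apply.
A4 applies (level before this adjustment is 3 < 20, so +1): 3 + 1 = 4.
A5 applies: 4 − 1 = 3.
A6 applies: 3 − 3 = 0.
A7 applies: 0 + 1 = 1.
A8 does not apply.
Final offense level: 1.
Criminal history: 6 prior points → Category 1 (0-6).
Level 1 falls in the 1-11 band.
Grid: Level 1-11 × Category 1 = 0-7 months.
Probation check: level 1 ≤ 18 and category 1 ≤ 3 → eligible.

Yes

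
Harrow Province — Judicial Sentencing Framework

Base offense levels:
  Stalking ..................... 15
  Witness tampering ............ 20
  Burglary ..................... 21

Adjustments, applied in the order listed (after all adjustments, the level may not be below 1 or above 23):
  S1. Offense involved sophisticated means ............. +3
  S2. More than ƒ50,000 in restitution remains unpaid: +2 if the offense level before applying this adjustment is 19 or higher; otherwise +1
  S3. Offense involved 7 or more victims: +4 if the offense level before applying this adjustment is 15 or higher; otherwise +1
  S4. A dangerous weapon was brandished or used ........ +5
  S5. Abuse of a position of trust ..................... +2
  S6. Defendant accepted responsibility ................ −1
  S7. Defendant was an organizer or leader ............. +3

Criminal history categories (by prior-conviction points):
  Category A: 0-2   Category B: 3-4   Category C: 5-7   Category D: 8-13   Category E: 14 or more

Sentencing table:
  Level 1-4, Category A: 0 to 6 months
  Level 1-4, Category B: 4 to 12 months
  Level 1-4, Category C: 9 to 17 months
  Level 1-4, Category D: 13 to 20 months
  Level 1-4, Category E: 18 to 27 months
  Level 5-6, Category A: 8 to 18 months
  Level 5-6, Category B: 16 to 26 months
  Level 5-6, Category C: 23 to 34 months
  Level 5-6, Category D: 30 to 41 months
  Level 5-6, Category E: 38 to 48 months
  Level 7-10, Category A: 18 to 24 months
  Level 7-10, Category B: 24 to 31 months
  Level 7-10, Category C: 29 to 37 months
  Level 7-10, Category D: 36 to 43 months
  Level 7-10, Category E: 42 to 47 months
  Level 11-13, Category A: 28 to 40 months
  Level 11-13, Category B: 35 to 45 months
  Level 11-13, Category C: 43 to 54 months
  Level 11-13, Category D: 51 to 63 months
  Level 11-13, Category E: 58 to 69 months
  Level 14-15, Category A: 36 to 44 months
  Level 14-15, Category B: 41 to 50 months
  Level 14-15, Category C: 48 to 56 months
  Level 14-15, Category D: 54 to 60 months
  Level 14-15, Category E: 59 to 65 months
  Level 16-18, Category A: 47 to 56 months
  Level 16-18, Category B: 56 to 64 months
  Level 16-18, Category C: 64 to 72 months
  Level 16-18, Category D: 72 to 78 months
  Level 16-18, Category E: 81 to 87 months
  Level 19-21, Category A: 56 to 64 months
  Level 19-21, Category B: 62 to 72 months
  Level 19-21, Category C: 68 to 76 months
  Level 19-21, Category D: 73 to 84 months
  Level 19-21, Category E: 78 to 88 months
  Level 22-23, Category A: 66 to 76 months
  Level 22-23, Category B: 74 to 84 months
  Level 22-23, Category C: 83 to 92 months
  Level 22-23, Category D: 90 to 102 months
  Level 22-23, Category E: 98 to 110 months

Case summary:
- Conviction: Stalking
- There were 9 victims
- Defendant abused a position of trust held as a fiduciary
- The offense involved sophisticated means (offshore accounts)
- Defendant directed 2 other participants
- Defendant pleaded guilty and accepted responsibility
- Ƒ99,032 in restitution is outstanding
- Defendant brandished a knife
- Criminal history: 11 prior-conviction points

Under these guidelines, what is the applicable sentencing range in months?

Base offense level for stalking: 15.
S1 applies: 15 + 3 = 18.
S2 applies (level before this adjustment is 18 < 19, so +1): 18 + 1 = 19.
S3 applies (level before this adjustment is 19 ≥ 15, so +4): 19 + 4 = 23.
S4 applies: 23 + 5 = 28.
S5 applies: 28 + 2 = 30.
S6 applies: 30 − 1 = 29.
S7 applies: 29 + 3 = 32.
Level 32 exceeds the maximum of 23; capped at 23.
Final offense level: 23.
Criminal history: 11 prior points → Category D (8-13).
Level 23 falls in the 22-23 band.
Grid: Level 22-23 × Category D = 90-102 months.

90-102 months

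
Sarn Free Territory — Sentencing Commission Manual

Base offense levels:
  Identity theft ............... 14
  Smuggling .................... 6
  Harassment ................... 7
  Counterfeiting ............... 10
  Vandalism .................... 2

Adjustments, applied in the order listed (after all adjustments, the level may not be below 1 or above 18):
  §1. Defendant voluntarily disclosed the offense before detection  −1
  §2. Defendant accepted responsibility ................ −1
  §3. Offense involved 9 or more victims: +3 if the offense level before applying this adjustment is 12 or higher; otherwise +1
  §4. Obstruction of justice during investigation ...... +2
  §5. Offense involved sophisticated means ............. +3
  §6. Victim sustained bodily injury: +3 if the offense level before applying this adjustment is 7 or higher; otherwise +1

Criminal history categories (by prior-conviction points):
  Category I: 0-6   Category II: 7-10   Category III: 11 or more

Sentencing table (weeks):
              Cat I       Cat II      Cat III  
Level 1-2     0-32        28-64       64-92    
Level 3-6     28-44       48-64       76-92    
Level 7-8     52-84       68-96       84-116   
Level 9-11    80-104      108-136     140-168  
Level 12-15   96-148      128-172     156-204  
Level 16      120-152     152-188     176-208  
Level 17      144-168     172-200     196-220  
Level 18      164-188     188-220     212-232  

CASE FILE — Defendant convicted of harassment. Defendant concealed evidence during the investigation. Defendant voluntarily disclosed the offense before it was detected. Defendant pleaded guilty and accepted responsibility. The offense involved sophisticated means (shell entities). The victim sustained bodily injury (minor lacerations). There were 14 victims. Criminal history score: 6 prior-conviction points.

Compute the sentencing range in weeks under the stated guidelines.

96-148 weeks

Base offense level for harassment: 7.
§1 applies: 7 − 1 = 6.
§2 applies: 6 − 1 = 5.
§3 applies (level before this adjustment is 5 < 12, so +1): 5 + 1 = 6.
§4 applies: 6 + 2 = 8.
§5 applies: 8 + 3 = 11.
§6 applies (level before this adjustment is 11 ≥ 7, so +3): 11 + 3 = 14.
Final offense level: 14.
Criminal history: 6 prior points → Category I (0-6).
Level 14 falls in the 12-15 band.
Grid: Level 12-15 × Category I = 96-148 weeks.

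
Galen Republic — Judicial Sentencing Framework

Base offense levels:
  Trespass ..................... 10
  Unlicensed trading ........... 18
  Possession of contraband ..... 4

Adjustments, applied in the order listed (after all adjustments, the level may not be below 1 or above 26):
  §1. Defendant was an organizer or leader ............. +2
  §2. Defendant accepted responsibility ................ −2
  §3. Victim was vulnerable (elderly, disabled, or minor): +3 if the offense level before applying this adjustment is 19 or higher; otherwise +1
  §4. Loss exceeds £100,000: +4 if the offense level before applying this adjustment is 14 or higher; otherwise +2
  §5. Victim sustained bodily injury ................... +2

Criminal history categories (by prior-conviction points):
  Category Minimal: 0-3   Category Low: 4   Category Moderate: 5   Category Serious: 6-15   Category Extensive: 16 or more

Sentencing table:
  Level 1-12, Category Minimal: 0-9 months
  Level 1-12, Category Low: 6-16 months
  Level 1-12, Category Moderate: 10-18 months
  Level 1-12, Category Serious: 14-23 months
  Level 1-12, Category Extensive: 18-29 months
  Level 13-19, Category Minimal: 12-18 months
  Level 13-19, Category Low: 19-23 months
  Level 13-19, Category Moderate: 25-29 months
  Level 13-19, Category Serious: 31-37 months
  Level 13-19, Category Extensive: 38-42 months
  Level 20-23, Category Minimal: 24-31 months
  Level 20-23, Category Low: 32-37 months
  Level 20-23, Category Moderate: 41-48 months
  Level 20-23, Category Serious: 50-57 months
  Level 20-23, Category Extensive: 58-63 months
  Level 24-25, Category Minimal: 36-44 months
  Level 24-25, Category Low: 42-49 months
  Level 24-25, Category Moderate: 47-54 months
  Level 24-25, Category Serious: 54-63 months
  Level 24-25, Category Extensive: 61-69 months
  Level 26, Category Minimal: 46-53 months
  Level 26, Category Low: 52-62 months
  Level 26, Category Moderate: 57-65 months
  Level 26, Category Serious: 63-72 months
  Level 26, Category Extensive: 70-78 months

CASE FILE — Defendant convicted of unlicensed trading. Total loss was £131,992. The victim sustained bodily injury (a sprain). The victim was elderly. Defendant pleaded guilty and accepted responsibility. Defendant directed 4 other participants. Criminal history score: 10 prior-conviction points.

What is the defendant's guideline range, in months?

54-63 months

Base offense level for unlicensed trading: 18.
§1 applies: 18 + 2 = 20.
§2 applies: 20 − 2 = 18.
§3 applies (level before this adjustment is 18 < 19, so +1): 18 + 1 = 19.
§4 applies (level before this adjustment is 19 ≥ 14, so +4): 19 + 4 = 23.
§5 applies: 23 + 2 = 25.
Final offense level: 25.
Criminal history: 10 prior points → Category Serious (6-15).
Level 25 falls in the 24-25 band.
Grid: Level 24-25 × Category Serious = 54-63 months.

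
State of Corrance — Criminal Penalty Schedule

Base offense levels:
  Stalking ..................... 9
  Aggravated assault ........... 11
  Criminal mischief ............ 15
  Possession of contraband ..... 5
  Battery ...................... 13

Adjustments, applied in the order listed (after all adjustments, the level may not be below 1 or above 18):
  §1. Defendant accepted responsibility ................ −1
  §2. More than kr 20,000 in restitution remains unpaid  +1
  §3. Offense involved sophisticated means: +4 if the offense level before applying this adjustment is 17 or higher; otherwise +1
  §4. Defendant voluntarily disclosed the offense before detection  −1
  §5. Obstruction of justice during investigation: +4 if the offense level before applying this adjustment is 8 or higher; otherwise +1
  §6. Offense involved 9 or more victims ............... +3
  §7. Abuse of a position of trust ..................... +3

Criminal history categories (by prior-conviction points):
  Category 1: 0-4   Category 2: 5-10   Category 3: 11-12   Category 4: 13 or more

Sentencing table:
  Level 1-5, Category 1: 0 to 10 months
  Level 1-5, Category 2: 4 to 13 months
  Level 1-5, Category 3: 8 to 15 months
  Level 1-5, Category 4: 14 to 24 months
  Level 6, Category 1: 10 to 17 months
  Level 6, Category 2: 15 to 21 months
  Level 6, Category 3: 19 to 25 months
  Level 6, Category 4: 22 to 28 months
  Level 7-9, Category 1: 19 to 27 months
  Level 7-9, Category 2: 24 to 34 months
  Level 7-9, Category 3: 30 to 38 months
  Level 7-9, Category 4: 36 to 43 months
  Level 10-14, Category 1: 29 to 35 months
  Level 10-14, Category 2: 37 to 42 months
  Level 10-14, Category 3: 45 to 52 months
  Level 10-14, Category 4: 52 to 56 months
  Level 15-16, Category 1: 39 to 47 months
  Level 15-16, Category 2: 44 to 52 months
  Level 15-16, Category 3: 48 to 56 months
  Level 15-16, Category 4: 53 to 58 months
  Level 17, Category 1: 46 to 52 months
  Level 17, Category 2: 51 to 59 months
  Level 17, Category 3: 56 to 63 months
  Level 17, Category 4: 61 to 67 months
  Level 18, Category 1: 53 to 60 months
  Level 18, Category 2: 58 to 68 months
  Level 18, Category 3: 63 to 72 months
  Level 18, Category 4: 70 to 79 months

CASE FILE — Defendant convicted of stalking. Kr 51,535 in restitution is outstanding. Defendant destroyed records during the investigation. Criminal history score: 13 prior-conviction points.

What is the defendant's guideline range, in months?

Base offense level for stalking: 9.
§1 does not apply.
§2 applies: 9 + 1 = 10.
§3 does not apply.
§4 does not apply.
§5 applies (level before this adjustment is 10 ≥ 8, so +4): 10 + 4 = 14.
§6 does not apply.
§7 does not apply.
Final offense level: 14.
Criminal history: 13 prior points → Category 4 (13+).
Level 14 falls in the 10-14 band.
Grid: Level 10-14 × Category 4 = 52-56 months.

52-56 months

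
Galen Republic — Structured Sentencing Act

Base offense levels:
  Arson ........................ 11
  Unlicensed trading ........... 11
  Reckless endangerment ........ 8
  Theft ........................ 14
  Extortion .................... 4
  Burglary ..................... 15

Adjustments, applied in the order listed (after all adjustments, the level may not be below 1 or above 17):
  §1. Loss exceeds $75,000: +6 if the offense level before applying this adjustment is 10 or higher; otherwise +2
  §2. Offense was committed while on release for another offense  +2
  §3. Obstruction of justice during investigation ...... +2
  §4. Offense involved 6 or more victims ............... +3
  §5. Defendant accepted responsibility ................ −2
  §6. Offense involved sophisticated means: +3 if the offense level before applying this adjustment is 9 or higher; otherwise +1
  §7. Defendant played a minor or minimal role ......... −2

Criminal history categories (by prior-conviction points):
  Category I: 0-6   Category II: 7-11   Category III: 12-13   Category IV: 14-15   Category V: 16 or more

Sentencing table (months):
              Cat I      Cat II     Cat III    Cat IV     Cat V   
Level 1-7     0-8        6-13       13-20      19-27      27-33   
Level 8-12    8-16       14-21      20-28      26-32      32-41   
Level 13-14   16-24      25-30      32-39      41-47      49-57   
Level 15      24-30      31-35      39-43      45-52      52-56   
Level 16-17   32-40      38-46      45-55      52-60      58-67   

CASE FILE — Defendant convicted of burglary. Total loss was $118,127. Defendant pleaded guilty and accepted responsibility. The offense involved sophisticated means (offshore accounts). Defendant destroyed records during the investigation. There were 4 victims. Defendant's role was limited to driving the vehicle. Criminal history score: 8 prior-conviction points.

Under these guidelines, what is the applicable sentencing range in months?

Base offense level for burglary: 15.
§1 applies (level before this adjustment is 15 ≥ 10, so +6): 15 + 6 = 21.
§2 does not apply.
§3 applies: 21 + 2 = 23.
§4 does not apply.
§5 applies: 23 − 2 = 21.
§6 applies (level before this adjustment is 21 ≥ 9, so +3): 21 + 3 = 24.
§7 applies: 24 − 2 = 22.
Level 22 exceeds the maximum of 17; capped at 17.
Final offense level: 17.
Criminal history: 8 prior points → Category II (7-11).
Level 17 falls in the 16-17 band.
Grid: Level 16-17 × Category II = 38-46 months.

38-46 months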